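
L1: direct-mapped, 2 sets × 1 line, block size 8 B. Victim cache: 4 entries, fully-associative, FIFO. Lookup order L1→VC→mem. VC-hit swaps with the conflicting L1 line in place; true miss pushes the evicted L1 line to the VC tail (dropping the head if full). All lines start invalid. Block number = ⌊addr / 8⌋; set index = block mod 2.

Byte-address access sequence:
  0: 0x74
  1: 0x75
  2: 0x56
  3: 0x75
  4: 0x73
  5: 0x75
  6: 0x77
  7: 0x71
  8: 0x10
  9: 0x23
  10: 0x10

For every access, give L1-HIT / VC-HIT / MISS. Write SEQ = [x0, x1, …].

0: 0x74 (blk 14, set 0) → MISS  vc=[]
1: 0x75 (blk 14, set 0) → L1-HIT  vc=[]
2: 0x56 (blk 10, set 0) → MISS  vc=[14]
3: 0x75 (blk 14, set 0) → VC-HIT  vc=[10]
4: 0x73 (blk 14, set 0) → L1-HIT  vc=[10]
5: 0x75 (blk 14, set 0) → L1-HIT  vc=[10]
6: 0x77 (blk 14, set 0) → L1-HIT  vc=[10]
7: 0x71 (blk 14, set 0) → L1-HIT  vc=[10]
8: 0x10 (blk 2, set 0) → MISS  vc=[10, 14]
9: 0x23 (blk 4, set 0) → MISS  vc=[10, 14, 2]
10: 0x10 (blk 2, set 0) → VC-HIT  vc=[10, 14, 4]

SEQ = [MISS, L1-HIT, MISS, VC-HIT, L1-HIT, L1-HIT, L1-HIT, L1-HIT, MISS, MISS, VC-HIT]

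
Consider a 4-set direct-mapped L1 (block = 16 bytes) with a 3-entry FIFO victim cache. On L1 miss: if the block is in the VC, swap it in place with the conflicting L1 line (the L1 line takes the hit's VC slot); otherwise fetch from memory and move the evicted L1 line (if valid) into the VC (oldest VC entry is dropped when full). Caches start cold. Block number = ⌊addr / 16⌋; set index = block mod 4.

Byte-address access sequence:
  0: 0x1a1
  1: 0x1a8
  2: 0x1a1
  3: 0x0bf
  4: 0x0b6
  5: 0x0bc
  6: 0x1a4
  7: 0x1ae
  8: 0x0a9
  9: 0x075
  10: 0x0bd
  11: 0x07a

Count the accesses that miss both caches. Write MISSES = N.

0: 0x1a1 (blk 26, set 2) → MISS  vc=[]
1: 0x1a8 (blk 26, set 2) → L1-HIT  vc=[]
2: 0x1a1 (blk 26, set 2) → L1-HIT  vc=[]
3: 0xbf (blk 11, set 3) → MISS  vc=[]
4: 0xb6 (blk 11, set 3) → L1-HIT  vc=[]
5: 0xbc (blk 11, set 3) → L1-HIT  vc=[]
6: 0x1a4 (blk 26, set 2) → L1-HIT  vc=[]
7: 0x1ae (blk 26, set 2) → L1-HIT  vc=[]
8: 0xa9 (blk 10, set 2) → MISS  vc=[26]
9: 0x75 (blk 7, set 3) → MISS  vc=[26, 11]
10: 0xbd (blk 11, set 3) → VC-HIT  vc=[26, 7]
11: 0x7a (blk 7, set 3) → VC-HIT  vc=[26, 11]

MISSES = 4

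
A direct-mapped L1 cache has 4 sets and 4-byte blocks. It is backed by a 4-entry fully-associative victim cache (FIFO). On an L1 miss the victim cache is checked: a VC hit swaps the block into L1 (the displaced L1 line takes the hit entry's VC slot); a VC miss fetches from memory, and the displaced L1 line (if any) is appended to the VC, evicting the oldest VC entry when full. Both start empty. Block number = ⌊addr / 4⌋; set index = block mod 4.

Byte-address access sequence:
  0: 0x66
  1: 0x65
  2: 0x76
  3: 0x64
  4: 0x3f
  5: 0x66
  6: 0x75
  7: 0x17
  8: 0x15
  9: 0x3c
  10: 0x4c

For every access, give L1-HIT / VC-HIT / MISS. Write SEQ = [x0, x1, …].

#0 0x66→b25/s1 MISS; vc=[]
#1 0x65→b25/s1 L1-HIT; vc=[]
#2 0x76→b29/s1 MISS; vc=[25]
#3 0x64→b25/s1 VC-HIT; vc=[29]
#4 0x3f→b15/s3 MISS; vc=[29]
#5 0x66→b25/s1 L1-HIT; vc=[29]
#6 0x75→b29/s1 VC-HIT; vc=[25]
#7 0x17→b5/s1 MISS; vc=[25,29]
#8 0x15→b5/s1 L1-HIT; vc=[25,29]
#9 0x3c→b15/s3 L1-HIT; vc=[25,29]
#10 0x4c→b19/s3 MISS; vc=[25,29,15]

SEQ = [MISS, L1-HIT, MISS, VC-HIT, MISS, L1-HIT, VC-HIT, MISS, L1-HIT, L1-HIT, MISS]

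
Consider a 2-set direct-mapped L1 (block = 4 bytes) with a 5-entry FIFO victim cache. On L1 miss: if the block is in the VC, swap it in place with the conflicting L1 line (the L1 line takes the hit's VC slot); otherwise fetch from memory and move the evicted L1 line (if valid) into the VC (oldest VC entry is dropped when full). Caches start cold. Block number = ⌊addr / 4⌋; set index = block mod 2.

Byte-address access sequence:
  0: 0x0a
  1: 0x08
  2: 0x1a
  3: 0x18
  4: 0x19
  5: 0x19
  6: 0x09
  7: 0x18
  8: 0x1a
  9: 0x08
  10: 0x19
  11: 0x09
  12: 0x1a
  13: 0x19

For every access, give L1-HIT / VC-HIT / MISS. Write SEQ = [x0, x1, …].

SEQ = [MISS, L1-HIT, MISS, L1-HIT, L1-HIT, L1-HIT, VC-HIT, VC-HIT, L1-HIT, VC-HIT, VC-HIT, VC-HIT, VC-HIT, L1-HIT]

  [0] addr=0xa blk=2 s=0: MISS | VC []
  [1] addr=0x8 blk=2 s=0: L1-HIT | VC []
  [2] addr=0x1a blk=6 s=0: MISS | VC [2]
  [3] addr=0x18 blk=6 s=0: L1-HIT | VC [2]
  [4] addr=0x19 blk=6 s=0: L1-HIT | VC [2]
  [5] addr=0x19 blk=6 s=0: L1-HIT | VC [2]
  [6] addr=0x9 blk=2 s=0: VC-HIT | VC [6]
  [7] addr=0x18 blk=6 s=0: VC-HIT | VC [2]
  [8] addr=0x1a blk=6 s=0: L1-HIT | VC [2]
  [9] addr=0x8 blk=2 s=0: VC-HIT | VC [6]
  [10] addr=0x19 blk=6 s=0: VC-HIT | VC [2]
  [11] addr=0x9 blk=2 s=0: VC-HIT | VC [6]
  [12] addr=0x1a blk=6 s=0: VC-HIT | VC [2]
  [13] addr=0x19 blk=6 s=0: L1-HIT | VC [2]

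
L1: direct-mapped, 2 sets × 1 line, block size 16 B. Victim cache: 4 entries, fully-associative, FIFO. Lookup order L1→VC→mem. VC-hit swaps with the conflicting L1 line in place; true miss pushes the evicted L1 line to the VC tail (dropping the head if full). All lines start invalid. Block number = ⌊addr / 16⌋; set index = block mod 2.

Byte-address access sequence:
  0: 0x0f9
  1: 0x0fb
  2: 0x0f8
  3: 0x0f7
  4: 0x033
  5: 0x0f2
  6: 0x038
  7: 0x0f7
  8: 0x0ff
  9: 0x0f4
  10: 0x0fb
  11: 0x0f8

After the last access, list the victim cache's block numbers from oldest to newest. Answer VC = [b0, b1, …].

VC = [3]

#0 0xf9→b15/s1 MISS; vc=[]
#1 0xfb→b15/s1 L1-HIT; vc=[]
#2 0xf8→b15/s1 L1-HIT; vc=[]
#3 0xf7→b15/s1 L1-HIT; vc=[]
#4 0x33→b3/s1 MISS; vc=[15]
#5 0xf2→b15/s1 VC-HIT; vc=[3]
#6 0x38→b3/s1 VC-HIT; vc=[15]
#7 0xf7→b15/s1 VC-HIT; vc=[3]
#8 0xff→b15/s1 L1-HIT; vc=[3]
#9 0xf4→b15/s1 L1-HIT; vc=[3]
#10 0xfb→b15/s1 L1-HIT; vc=[3]
#11 0xf8→b15/s1 L1-HIT; vc=[3]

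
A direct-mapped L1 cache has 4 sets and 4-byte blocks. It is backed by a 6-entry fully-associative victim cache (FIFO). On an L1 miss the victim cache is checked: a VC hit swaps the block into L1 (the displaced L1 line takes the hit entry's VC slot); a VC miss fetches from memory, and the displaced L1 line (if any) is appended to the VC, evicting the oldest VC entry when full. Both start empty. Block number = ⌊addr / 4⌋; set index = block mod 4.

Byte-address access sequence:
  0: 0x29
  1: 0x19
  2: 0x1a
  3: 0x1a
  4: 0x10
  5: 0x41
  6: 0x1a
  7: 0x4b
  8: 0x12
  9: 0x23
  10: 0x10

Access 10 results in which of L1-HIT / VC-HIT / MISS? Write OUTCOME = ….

0: 0x29 (blk 10, set 2) → MISS  vc=[]
1: 0x19 (blk 6, set 2) → MISS  vc=[10]
2: 0x1a (blk 6, set 2) → L1-HIT  vc=[10]
3: 0x1a (blk 6, set 2) → L1-HIT  vc=[10]
4: 0x10 (blk 4, set 0) → MISS  vc=[10]
5: 0x41 (blk 16, set 0) → MISS  vc=[10, 4]
6: 0x1a (blk 6, set 2) → L1-HIT  vc=[10, 4]
7: 0x4b (blk 18, set 2) → MISS  vc=[10, 4, 6]
8: 0x12 (blk 4, set 0) → VC-HIT  vc=[10, 16, 6]
9: 0x23 (blk 8, set 0) → MISS  vc=[10, 16, 6, 4]
10: 0x10 (blk 4, set 0) → VC-HIT  vc=[10, 16, 6, 8]

OUTCOME = VC-HIT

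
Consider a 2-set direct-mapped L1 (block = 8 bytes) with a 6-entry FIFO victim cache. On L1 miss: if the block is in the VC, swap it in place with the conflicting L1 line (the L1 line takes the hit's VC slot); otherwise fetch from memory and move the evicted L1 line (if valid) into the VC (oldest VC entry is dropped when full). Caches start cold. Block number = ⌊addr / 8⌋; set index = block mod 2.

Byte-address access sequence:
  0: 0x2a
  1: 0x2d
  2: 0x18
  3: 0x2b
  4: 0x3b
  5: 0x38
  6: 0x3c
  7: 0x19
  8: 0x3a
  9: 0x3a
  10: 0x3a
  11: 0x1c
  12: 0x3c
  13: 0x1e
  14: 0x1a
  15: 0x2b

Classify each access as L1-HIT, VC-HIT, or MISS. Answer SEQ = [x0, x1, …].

0: 0x2a (blk 5, set 1) → MISS  vc=[]
1: 0x2d (blk 5, set 1) → L1-HIT  vc=[]
2: 0x18 (blk 3, set 1) → MISS  vc=[5]
3: 0x2b (blk 5, set 1) → VC-HIT  vc=[3]
4: 0x3b (blk 7, set 1) → MISS  vc=[3, 5]
5: 0x38 (blk 7, set 1) → L1-HIT  vc=[3, 5]
6: 0x3c (blk 7, set 1) → L1-HIT  vc=[3, 5]
7: 0x19 (blk 3, set 1) → VC-HIT  vc=[7, 5]
8: 0x3a (blk 7, set 1) → VC-HIT  vc=[3, 5]
9: 0x3a (blk 7, set 1) → L1-HIT  vc=[3, 5]
10: 0x3a (blk 7, set 1) → L1-HIT  vc=[3, 5]
11: 0x1c (blk 3, set 1) → VC-HIT  vc=[7, 5]
12: 0x3c (blk 7, set 1) → VC-HIT  vc=[3, 5]
13: 0x1e (blk 3, set 1) → VC-HIT  vc=[7, 5]
14: 0x1a (blk 3, set 1) → L1-HIT  vc=[7, 5]
15: 0x2b (blk 5, set 1) → VC-HIT  vc=[7, 3]

SEQ = [MISS, L1-HIT, MISS, VC-HIT, MISS, L1-HIT, L1-HIT, VC-HIT, VC-HIT, L1-HIT, L1-HIT, VC-HIT, VC-HIT, VC-HIT, L1-HIT, VC-HIT]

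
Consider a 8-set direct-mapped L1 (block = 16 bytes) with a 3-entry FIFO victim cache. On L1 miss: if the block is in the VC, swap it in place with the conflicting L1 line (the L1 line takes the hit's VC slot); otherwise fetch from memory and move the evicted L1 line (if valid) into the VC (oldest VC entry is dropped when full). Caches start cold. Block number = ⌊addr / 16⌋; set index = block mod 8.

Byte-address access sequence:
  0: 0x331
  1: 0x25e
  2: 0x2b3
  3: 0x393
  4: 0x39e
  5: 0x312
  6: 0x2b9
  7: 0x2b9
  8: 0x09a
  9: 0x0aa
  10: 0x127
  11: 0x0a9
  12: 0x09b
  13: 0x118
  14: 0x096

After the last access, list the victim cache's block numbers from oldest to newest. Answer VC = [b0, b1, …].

VC = [49, 18, 17]

  [0] addr=0x331 blk=51 s=3: MISS | VC []
  [1] addr=0x25e blk=37 s=5: MISS | VC []
  [2] addr=0x2b3 blk=43 s=3: MISS | VC [51]
  [3] addr=0x393 blk=57 s=1: MISS | VC [51]
  [4] addr=0x39e blk=57 s=1: L1-HIT | VC [51]
  [5] addr=0x312 blk=49 s=1: MISS | VC [51, 57]
  [6] addr=0x2b9 blk=43 s=3: L1-HIT | VC [51, 57]
  [7] addr=0x2b9 blk=43 s=3: L1-HIT | VC [51, 57]
  [8] addr=0x9a blk=9 s=1: MISS | VC [51, 57, 49]
  [9] addr=0xaa blk=10 s=2: MISS | VC [51, 57, 49]
  [10] addr=0x127 blk=18 s=2: MISS | VC [57, 49, 10]
  [11] addr=0xa9 blk=10 s=2: VC-HIT | VC [57, 49, 18]
  [12] addr=0x9b blk=9 s=1: L1-HIT | VC [57, 49, 18]
  [13] addr=0x118 blk=17 s=1: MISS | VC [49, 18, 9]
  [14] addr=0x96 blk=9 s=1: VC-HIT | VC [49, 18, 17]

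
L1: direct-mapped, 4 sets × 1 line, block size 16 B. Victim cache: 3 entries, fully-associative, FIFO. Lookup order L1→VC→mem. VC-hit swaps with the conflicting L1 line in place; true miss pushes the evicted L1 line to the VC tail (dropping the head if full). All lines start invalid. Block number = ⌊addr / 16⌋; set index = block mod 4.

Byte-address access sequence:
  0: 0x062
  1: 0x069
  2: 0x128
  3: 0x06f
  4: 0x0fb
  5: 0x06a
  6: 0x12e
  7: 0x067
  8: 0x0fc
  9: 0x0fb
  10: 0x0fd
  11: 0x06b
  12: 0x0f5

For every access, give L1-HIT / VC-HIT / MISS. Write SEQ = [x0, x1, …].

SEQ = [MISS, L1-HIT, MISS, VC-HIT, MISS, L1-HIT, VC-HIT, VC-HIT, L1-HIT, L1-HIT, L1-HIT, L1-HIT, L1-HIT]

#0 0x62→b6/s2 MISS; vc=[]
#1 0x69→b6/s2 L1-HIT; vc=[]
#2 0x128→b18/s2 MISS; vc=[6]
#3 0x6f→b6/s2 VC-HIT; vc=[18]
#4 0xfb→b15/s3 MISS; vc=[18]
#5 0x6a→b6/s2 L1-HIT; vc=[18]
#6 0x12e→b18/s2 VC-HIT; vc=[6]
#7 0x67→b6/s2 VC-HIT; vc=[18]
#8 0xfc→b15/s3 L1-HIT; vc=[18]
#9 0xfb→b15/s3 L1-HIT; vc=[18]
#10 0xfd→b15/s3 L1-HIT; vc=[18]
#11 0x6b→b6/s2 L1-HIT; vc=[18]
#12 0xf5→b15/s3 L1-HIT; vc=[18]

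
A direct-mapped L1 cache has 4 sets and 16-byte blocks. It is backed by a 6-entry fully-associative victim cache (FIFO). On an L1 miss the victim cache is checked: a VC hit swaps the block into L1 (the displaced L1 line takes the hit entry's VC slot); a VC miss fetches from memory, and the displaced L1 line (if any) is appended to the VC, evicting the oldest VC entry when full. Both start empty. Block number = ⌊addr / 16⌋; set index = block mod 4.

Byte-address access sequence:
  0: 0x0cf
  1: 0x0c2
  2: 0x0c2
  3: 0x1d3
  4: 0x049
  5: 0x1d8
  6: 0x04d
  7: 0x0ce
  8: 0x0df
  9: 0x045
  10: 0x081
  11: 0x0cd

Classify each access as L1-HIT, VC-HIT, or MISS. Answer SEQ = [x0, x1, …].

  [0] addr=0xcf blk=12 s=0: MISS | VC []
  [1] addr=0xc2 blk=12 s=0: L1-HIT | VC []
  [2] addr=0xc2 blk=12 s=0: L1-HIT | VC []
  [3] addr=0x1d3 blk=29 s=1: MISS | VC []
  [4] addr=0x49 blk=4 s=0: MISS | VC [12]
  [5] addr=0x1d8 blk=29 s=1: L1-HIT | VC [12]
  [6] addr=0x4d blk=4 s=0: L1-HIT | VC [12]
  [7] addr=0xce blk=12 s=0: VC-HIT | VC [4]
  [8] addr=0xdf blk=13 s=1: MISS | VC [4, 29]
  [9] addr=0x45 blk=4 s=0: VC-HIT | VC [12, 29]
  [10] addr=0x81 blk=8 s=0: MISS | VC [12, 29, 4]
  [11] addr=0xcd blk=12 s=0: VC-HIT | VC [8, 29, 4]

SEQ = [MISS, L1-HIT, L1-HIT, MISS, MISS, L1-HIT, L1-HIT, VC-HIT, MISS, VC-HIT, MISS, VC-HIT]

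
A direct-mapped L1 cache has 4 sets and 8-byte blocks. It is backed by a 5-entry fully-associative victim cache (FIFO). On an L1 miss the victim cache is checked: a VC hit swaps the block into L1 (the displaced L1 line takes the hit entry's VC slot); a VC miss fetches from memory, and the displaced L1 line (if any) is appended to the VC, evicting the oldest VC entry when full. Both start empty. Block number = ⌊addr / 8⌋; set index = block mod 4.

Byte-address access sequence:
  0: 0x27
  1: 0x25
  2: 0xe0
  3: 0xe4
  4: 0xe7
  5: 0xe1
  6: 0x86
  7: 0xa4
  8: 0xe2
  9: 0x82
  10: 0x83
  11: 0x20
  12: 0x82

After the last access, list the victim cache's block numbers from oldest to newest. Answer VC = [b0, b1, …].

0: 0x27 (blk 4, set 0) → MISS  vc=[]
1: 0x25 (blk 4, set 0) → L1-HIT  vc=[]
2: 0xe0 (blk 28, set 0) → MISS  vc=[4]
3: 0xe4 (blk 28, set 0) → L1-HIT  vc=[4]
4: 0xe7 (blk 28, set 0) → L1-HIT  vc=[4]
5: 0xe1 (blk 28, set 0) → L1-HIT  vc=[4]
6: 0x86 (blk 16, set 0) → MISS  vc=[4, 28]
7: 0xa4 (blk 20, set 0) → MISS  vc=[4, 28, 16]
8: 0xe2 (blk 28, set 0) → VC-HIT  vc=[4, 20, 16]
9: 0x82 (blk 16, set 0) → VC-HIT  vc=[4, 20, 28]
10: 0x83 (blk 16, set 0) → L1-HIT  vc=[4, 20, 28]
11: 0x20 (blk 4, set 0) → VC-HIT  vc=[16, 20, 28]
12: 0x82 (blk 16, set 0) → VC-HIT  vc=[4, 20, 28]

VC = [4, 20, 28]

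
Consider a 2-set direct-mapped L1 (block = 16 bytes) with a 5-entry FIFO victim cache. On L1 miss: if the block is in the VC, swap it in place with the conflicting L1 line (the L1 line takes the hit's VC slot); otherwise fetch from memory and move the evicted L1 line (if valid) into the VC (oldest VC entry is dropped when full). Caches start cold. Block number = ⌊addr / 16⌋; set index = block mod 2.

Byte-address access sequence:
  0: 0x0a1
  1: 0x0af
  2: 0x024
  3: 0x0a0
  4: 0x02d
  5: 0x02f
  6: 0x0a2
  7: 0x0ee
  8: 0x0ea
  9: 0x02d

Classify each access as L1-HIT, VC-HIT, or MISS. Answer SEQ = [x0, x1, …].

SEQ = [MISS, L1-HIT, MISS, VC-HIT, VC-HIT, L1-HIT, VC-HIT, MISS, L1-HIT, VC-HIT]

  [0] addr=0xa1 blk=10 s=0: MISS | VC []
  [1] addr=0xaf blk=10 s=0: L1-HIT | VC []
  [2] addr=0x24 blk=2 s=0: MISS | VC [10]
  [3] addr=0xa0 blk=10 s=0: VC-HIT | VC [2]
  [4] addr=0x2d blk=2 s=0: VC-HIT | VC [10]
  [5] addr=0x2f blk=2 s=0: L1-HIT | VC [10]
  [6] addr=0xa2 blk=10 s=0: VC-HIT | VC [2]
  [7] addr=0xee blk=14 s=0: MISS | VC [2, 10]
  [8] addr=0xea blk=14 s=0: L1-HIT | VC [2, 10]
  [9] addr=0x2d blk=2 s=0: VC-HIT | VC [14, 10]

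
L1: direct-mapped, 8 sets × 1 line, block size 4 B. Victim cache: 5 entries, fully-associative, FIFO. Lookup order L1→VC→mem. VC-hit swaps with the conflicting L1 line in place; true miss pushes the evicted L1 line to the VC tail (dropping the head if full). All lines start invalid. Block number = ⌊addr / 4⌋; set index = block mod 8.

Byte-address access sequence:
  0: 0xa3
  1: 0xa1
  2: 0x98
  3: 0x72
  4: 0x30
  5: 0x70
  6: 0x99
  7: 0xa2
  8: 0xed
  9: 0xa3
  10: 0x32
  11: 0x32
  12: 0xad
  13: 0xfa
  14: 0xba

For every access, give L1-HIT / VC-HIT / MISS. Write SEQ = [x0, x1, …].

0: 0xa3 (blk 40, set 0) → MISS  vc=[]
1: 0xa1 (blk 40, set 0) → L1-HIT  vc=[]
2: 0x98 (blk 38, set 6) → MISS  vc=[]
3: 0x72 (blk 28, set 4) → MISS  vc=[]
4: 0x30 (blk 12, set 4) → MISS  vc=[28]
5: 0x70 (blk 28, set 4) → VC-HIT  vc=[12]
6: 0x99 (blk 38, set 6) → L1-HIT  vc=[12]
7: 0xa2 (blk 40, set 0) → L1-HIT  vc=[12]
8: 0xed (blk 59, set 3) → MISS  vc=[12]
9: 0xa3 (blk 40, set 0) → L1-HIT  vc=[12]
10: 0x32 (blk 12, set 4) → VC-HIT  vc=[28]
11: 0x32 (blk 12, set 4) → L1-HIT  vc=[28]
12: 0xad (blk 43, set 3) → MISS  vc=[28, 59]
13: 0xfa (blk 62, set 6) → MISS  vc=[28, 59, 38]
14: 0xba (blk 46, set 6) → MISS  vc=[28, 59, 38, 62]

SEQ = [MISS, L1-HIT, MISS, MISS, MISS, VC-HIT, L1-HIT, L1-HIT, MISS, L1-HIT, VC-HIT, L1-HIT, MISS, MISS, MISS]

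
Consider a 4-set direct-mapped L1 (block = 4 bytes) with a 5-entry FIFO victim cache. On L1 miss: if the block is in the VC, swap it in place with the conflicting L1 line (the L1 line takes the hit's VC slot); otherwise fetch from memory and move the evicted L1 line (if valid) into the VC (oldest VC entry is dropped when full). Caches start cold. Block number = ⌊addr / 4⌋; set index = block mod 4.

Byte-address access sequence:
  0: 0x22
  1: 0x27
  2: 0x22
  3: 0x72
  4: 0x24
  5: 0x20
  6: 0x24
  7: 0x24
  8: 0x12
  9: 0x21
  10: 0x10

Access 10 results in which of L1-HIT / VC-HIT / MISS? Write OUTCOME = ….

OUTCOME = VC-HIT

#0 0x22→b8/s0 MISS; vc=[]
#1 0x27→b9/s1 MISS; vc=[]
#2 0x22→b8/s0 L1-HIT; vc=[]
#3 0x72→b28/s0 MISS; vc=[8]
#4 0x24→b9/s1 L1-HIT; vc=[8]
#5 0x20→b8/s0 VC-HIT; vc=[28]
#6 0x24→b9/s1 L1-HIT; vc=[28]
#7 0x24→b9/s1 L1-HIT; vc=[28]
#8 0x12→b4/s0 MISS; vc=[28,8]
#9 0x21→b8/s0 VC-HIT; vc=[28,4]
#10 0x10→b4/s0 VC-HIT; vc=[28,8]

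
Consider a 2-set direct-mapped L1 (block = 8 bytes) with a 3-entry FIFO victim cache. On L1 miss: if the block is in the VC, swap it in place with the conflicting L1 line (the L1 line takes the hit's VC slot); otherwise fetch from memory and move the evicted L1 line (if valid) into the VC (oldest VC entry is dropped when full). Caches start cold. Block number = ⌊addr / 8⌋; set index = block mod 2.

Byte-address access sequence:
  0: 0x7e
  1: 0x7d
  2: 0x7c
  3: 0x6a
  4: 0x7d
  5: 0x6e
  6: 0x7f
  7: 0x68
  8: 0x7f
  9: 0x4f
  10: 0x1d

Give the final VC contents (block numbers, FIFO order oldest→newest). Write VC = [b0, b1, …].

#0 0x7e→b15/s1 MISS; vc=[]
#1 0x7d→b15/s1 L1-HIT; vc=[]
#2 0x7c→b15/s1 L1-HIT; vc=[]
#3 0x6a→b13/s1 MISS; vc=[15]
#4 0x7d→b15/s1 VC-HIT; vc=[13]
#5 0x6e→b13/s1 VC-HIT; vc=[15]
#6 0x7f→b15/s1 VC-HIT; vc=[13]
#7 0x68→b13/s1 VC-HIT; vc=[15]
#8 0x7f→b15/s1 VC-HIT; vc=[13]
#9 0x4f→b9/s1 MISS; vc=[13,15]
#10 0x1d→b3/s1 MISS; vc=[13,15,9]

VC = [13, 15, 9]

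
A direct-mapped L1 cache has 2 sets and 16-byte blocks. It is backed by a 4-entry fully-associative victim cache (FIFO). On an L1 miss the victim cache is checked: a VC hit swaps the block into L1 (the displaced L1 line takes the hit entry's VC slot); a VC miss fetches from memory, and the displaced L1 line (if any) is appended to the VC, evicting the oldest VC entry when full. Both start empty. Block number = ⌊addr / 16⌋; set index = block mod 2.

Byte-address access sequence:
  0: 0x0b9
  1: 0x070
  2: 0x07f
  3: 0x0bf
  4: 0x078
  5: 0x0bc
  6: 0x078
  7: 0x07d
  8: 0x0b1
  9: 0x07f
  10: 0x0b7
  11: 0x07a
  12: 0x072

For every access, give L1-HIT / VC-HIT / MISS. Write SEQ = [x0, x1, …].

SEQ = [MISS, MISS, L1-HIT, VC-HIT, VC-HIT, VC-HIT, VC-HIT, L1-HIT, VC-HIT, VC-HIT, VC-HIT, VC-HIT, L1-HIT]

  [0] addr=0xb9 blk=11 s=1: MISS | VC []
  [1] addr=0x70 blk=7 s=1: MISS | VC [11]
  [2] addr=0x7f blk=7 s=1: L1-HIT | VC [11]
  [3] addr=0xbf blk=11 s=1: VC-HIT | VC [7]
  [4] addr=0x78 blk=7 s=1: VC-HIT | VC [11]
  [5] addr=0xbc blk=11 s=1: VC-HIT | VC [7]
  [6] addr=0x78 blk=7 s=1: VC-HIT | VC [11]
  [7] addr=0x7d blk=7 s=1: L1-HIT | VC [11]
  [8] addr=0xb1 blk=11 s=1: VC-HIT | VC [7]
  [9] addr=0x7f blk=7 s=1: VC-HIT | VC [11]
  [10] addr=0xb7 blk=11 s=1: VC-HIT | VC [7]
  [11] addr=0x7a blk=7 s=1: VC-HIT | VC [11]
  [12] addr=0x72 blk=7 s=1: L1-HIT | VC [11]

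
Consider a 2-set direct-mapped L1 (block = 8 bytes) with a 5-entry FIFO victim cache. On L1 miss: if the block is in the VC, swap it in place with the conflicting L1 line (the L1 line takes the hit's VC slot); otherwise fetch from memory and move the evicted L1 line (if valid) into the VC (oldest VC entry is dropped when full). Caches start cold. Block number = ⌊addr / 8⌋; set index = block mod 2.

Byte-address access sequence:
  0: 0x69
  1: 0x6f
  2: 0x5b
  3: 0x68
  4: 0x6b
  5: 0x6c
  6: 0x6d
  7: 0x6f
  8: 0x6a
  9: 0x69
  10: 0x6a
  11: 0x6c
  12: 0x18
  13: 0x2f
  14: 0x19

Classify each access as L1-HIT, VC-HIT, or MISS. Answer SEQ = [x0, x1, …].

SEQ = [MISS, L1-HIT, MISS, VC-HIT, L1-HIT, L1-HIT, L1-HIT, L1-HIT, L1-HIT, L1-HIT, L1-HIT, L1-HIT, MISS, MISS, VC-HIT]

  [0] addr=0x69 blk=13 s=1: MISS | VC []
  [1] addr=0x6f blk=13 s=1: L1-HIT | VC []
  [2] addr=0x5b blk=11 s=1: MISS | VC [13]
  [3] addr=0x68 blk=13 s=1: VC-HIT | VC [11]
  [4] addr=0x6b blk=13 s=1: L1-HIT | VC [11]
  [5] addr=0x6c blk=13 s=1: L1-HIT | VC [11]
  [6] addr=0x6d blk=13 s=1: L1-HIT | VC [11]
  [7] addr=0x6f blk=13 s=1: L1-HIT | VC [11]
  [8] addr=0x6a blk=13 s=1: L1-HIT | VC [11]
  [9] addr=0x69 blk=13 s=1: L1-HIT | VC [11]
  [10] addr=0x6a blk=13 s=1: L1-HIT | VC [11]
  [11] addr=0x6c blk=13 s=1: L1-HIT | VC [11]
  [12] addr=0x18 blk=3 s=1: MISS | VC [11, 13]
  [13] addr=0x2f blk=5 s=1: MISS | VC [11, 13, 3]
  [14] addr=0x19 blk=3 s=1: VC-HIT | VC [11, 13, 5]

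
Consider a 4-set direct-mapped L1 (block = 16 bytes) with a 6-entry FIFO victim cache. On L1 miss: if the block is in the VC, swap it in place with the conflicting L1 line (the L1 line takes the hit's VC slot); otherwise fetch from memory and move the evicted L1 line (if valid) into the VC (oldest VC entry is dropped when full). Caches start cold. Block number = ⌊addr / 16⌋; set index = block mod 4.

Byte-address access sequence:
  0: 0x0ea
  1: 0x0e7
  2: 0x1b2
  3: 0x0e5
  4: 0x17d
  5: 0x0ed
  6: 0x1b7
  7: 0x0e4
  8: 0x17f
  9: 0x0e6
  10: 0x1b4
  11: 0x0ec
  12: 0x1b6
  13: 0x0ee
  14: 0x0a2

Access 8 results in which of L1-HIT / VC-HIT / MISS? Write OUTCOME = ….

OUTCOME = VC-HIT

0: 0xea (blk 14, set 2) → MISS  vc=[]
1: 0xe7 (blk 14, set 2) → L1-HIT  vc=[]
2: 0x1b2 (blk 27, set 3) → MISS  vc=[]
3: 0xe5 (blk 14, set 2) → L1-HIT  vc=[]
4: 0x17d (blk 23, set 3) → MISS  vc=[27]
5: 0xed (blk 14, set 2) → L1-HIT  vc=[27]
6: 0x1b7 (blk 27, set 3) → VC-HIT  vc=[23]
7: 0xe4 (blk 14, set 2) → L1-HIT  vc=[23]
8: 0x17f (blk 23, set 3) → VC-HIT  vc=[27]
9: 0xe6 (blk 14, set 2) → L1-HIT  vc=[27]
10: 0x1b4 (blk 27, set 3) → VC-HIT  vc=[23]
11: 0xec (blk 14, set 2) → L1-HIT  vc=[23]
12: 0x1b6 (blk 27, set 3) → L1-HIT  vc=[23]
13: 0xee (blk 14, set 2) → L1-HIT  vc=[23]
14: 0xa2 (blk 10, set 2) → MISS  vc=[23, 14]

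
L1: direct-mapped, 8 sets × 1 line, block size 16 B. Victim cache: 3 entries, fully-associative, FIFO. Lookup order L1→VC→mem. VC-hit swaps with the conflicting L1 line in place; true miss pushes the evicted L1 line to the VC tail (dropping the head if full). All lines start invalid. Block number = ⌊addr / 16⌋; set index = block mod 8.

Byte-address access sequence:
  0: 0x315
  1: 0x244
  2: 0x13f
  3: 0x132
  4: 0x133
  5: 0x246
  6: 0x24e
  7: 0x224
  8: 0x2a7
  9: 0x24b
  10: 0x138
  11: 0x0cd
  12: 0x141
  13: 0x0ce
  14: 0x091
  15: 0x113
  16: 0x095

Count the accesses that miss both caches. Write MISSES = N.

  [0] addr=0x315 blk=49 s=1: MISS | VC []
  [1] addr=0x244 blk=36 s=4: MISS | VC []
  [2] addr=0x13f blk=19 s=3: MISS | VC []
  [3] addr=0x132 blk=19 s=3: L1-HIT | VC []
  [4] addr=0x133 blk=19 s=3: L1-HIT | VC []
  [5] addr=0x246 blk=36 s=4: L1-HIT | VC []
  [6] addr=0x24e blk=36 s=4: L1-HIT | VC []
  [7] addr=0x224 blk=34 s=2: MISS | VC []
  [8] addr=0x2a7 blk=42 s=2: MISS | VC [34]
  [9] addr=0x24b blk=36 s=4: L1-HIT | VC [34]
  [10] addr=0x138 blk=19 s=3: L1-HIT | VC [34]
  [11] addr=0xcd blk=12 s=4: MISS | VC [34, 36]
  [12] addr=0x141 blk=20 s=4: MISS | VC [34, 36, 12]
  [13] addr=0xce blk=12 s=4: VC-HIT | VC [34, 36, 20]
  [14] addr=0x91 blk=9 s=1: MISS | VC [36, 20, 49]
  [15] addr=0x113 blk=17 s=1: MISS | VC [20, 49, 9]
  [16] addr=0x95 blk=9 s=1: VC-HIT | VC [20, 49, 17]

MISSES = 9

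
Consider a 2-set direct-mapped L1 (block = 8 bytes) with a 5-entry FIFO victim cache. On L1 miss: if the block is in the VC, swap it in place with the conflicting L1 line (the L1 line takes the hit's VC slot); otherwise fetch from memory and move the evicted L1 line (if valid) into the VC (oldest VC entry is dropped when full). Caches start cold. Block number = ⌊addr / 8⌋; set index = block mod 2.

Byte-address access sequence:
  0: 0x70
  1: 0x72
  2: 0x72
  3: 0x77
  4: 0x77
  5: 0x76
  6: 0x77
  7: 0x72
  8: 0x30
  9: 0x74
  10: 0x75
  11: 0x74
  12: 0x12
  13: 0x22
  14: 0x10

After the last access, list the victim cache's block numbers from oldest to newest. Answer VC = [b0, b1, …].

  [0] addr=0x70 blk=14 s=0: MISS | VC []
  [1] addr=0x72 blk=14 s=0: L1-HIT | VC []
  [2] addr=0x72 blk=14 s=0: L1-HIT | VC []
  [3] addr=0x77 blk=14 s=0: L1-HIT | VC []
  [4] addr=0x77 blk=14 s=0: L1-HIT | VC []
  [5] addr=0x76 blk=14 s=0: L1-HIT | VC []
  [6] addr=0x77 blk=14 s=0: L1-HIT | VC []
  [7] addr=0x72 blk=14 s=0: L1-HIT | VC []
  [8] addr=0x30 blk=6 s=0: MISS | VC [14]
  [9] addr=0x74 blk=14 s=0: VC-HIT | VC [6]
  [10] addr=0x75 blk=14 s=0: L1-HIT | VC [6]
  [11] addr=0x74 blk=14 s=0: L1-HIT | VC [6]
  [12] addr=0x12 blk=2 s=0: MISS | VC [6, 14]
  [13] addr=0x22 blk=4 s=0: MISS | VC [6, 14, 2]
  [14] addr=0x10 blk=2 s=0: VC-HIT | VC [6, 14, 4]

VC = [6, 14, 4]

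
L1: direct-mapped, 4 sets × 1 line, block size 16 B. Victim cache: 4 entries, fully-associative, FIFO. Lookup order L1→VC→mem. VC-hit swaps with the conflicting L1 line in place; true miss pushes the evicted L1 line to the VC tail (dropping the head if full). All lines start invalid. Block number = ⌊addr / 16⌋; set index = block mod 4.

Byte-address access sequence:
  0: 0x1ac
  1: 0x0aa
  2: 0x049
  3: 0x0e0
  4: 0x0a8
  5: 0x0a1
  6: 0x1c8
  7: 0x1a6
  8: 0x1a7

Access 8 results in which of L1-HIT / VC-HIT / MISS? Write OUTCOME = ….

OUTCOME = L1-HIT

0: 0x1ac (blk 26, set 2) → MISS  vc=[]
1: 0xaa (blk 10, set 2) → MISS  vc=[26]
2: 0x49 (blk 4, set 0) → MISS  vc=[26]
3: 0xe0 (blk 14, set 2) → MISS  vc=[26, 10]
4: 0xa8 (blk 10, set 2) → VC-HIT  vc=[26, 14]
5: 0xa1 (blk 10, set 2) → L1-HIT  vc=[26, 14]
6: 0x1c8 (blk 28, set 0) → MISS  vc=[26, 14, 4]
7: 0x1a6 (blk 26, set 2) → VC-HIT  vc=[10, 14, 4]
8: 0x1a7 (blk 26, set 2) → L1-HIT  vc=[10, 14, 4]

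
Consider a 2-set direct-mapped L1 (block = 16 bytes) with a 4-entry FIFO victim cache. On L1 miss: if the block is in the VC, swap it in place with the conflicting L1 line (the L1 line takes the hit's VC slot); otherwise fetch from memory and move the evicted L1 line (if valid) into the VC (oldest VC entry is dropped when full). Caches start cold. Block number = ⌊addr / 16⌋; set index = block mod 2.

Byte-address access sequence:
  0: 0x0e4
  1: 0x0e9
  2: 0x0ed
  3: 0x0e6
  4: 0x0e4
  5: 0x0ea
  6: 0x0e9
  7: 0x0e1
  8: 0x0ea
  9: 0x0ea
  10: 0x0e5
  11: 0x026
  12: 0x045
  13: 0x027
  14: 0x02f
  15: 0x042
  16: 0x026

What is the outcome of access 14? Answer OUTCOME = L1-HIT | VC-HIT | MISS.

OUTCOME = L1-HIT

#0 0xe4→b14/s0 MISS; vc=[]
#1 0xe9→b14/s0 L1-HIT; vc=[]
#2 0xed→b14/s0 L1-HIT; vc=[]
#3 0xe6→b14/s0 L1-HIT; vc=[]
#4 0xe4→b14/s0 L1-HIT; vc=[]
#5 0xea→b14/s0 L1-HIT; vc=[]
#6 0xe9→b14/s0 L1-HIT; vc=[]
#7 0xe1→b14/s0 L1-HIT; vc=[]
#8 0xea→b14/s0 L1-HIT; vc=[]
#9 0xea→b14/s0 L1-HIT; vc=[]
#10 0xe5→b14/s0 L1-HIT; vc=[]
#11 0x26→b2/s0 MISS; vc=[14]
#12 0x45→b4/s0 MISS; vc=[14,2]
#13 0x27→b2/s0 VC-HIT; vc=[14,4]
#14 0x2f→b2/s0 L1-HIT; vc=[14,4]
#15 0x42→b4/s0 VC-HIT; vc=[14,2]
#16 0x26→b2/s0 VC-HIT; vc=[14,4]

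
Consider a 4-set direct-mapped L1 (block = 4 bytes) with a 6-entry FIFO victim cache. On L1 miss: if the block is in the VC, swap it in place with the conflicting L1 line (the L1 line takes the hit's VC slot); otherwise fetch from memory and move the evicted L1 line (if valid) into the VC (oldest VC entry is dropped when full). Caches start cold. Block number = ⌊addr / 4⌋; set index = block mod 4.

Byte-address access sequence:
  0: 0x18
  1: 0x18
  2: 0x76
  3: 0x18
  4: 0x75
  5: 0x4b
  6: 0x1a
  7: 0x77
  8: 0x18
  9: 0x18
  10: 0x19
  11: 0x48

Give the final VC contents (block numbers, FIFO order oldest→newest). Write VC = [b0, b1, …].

0: 0x18 (blk 6, set 2) → MISS  vc=[]
1: 0x18 (blk 6, set 2) → L1-HIT  vc=[]
2: 0x76 (blk 29, set 1) → MISS  vc=[]
3: 0x18 (blk 6, set 2) → L1-HIT  vc=[]
4: 0x75 (blk 29, set 1) → L1-HIT  vc=[]
5: 0x4b (blk 18, set 2) → MISS  vc=[6]
6: 0x1a (blk 6, set 2) → VC-HIT  vc=[18]
7: 0x77 (blk 29, set 1) → L1-HIT  vc=[18]
8: 0x18 (blk 6, set 2) → L1-HIT  vc=[18]
9: 0x18 (blk 6, set 2) → L1-HIT  vc=[18]
10: 0x19 (blk 6, set 2) → L1-HIT  vc=[18]
11: 0x48 (blk 18, set 2) → VC-HIT  vc=[6]

VC = [6]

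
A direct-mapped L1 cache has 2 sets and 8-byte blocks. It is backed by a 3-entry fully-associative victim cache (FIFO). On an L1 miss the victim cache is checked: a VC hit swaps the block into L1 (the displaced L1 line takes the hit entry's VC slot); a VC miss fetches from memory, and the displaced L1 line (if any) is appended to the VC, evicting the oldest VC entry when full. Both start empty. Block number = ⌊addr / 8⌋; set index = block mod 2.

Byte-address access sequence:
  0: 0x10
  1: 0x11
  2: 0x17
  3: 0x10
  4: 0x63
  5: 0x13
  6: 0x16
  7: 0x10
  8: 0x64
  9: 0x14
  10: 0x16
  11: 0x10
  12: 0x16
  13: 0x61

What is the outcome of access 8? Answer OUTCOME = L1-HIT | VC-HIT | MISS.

#0 0x10→b2/s0 MISS; vc=[]
#1 0x11→b2/s0 L1-HIT; vc=[]
#2 0x17→b2/s0 L1-HIT; vc=[]
#3 0x10→b2/s0 L1-HIT; vc=[]
#4 0x63→b12/s0 MISS; vc=[2]
#5 0x13→b2/s0 VC-HIT; vc=[12]
#6 0x16→b2/s0 L1-HIT; vc=[12]
#7 0x10→b2/s0 L1-HIT; vc=[12]
#8 0x64→b12/s0 VC-HIT; vc=[2]
#9 0x14→b2/s0 VC-HIT; vc=[12]
#10 0x16→b2/s0 L1-HIT; vc=[12]
#11 0x10→b2/s0 L1-HIT; vc=[12]
#12 0x16→b2/s0 L1-HIT; vc=[12]
#13 0x61→b12/s0 VC-HIT; vc=[2]

OUTCOME = VC-HIT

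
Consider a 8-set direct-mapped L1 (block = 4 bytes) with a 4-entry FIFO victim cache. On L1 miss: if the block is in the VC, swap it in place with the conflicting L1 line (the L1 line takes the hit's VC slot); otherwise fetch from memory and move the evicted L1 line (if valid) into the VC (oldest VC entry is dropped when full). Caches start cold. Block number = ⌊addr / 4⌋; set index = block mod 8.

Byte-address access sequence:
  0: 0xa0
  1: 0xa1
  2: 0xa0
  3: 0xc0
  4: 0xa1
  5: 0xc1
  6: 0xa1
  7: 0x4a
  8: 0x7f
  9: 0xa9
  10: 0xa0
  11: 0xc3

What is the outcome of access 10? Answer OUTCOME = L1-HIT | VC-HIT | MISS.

  [0] addr=0xa0 blk=40 s=0: MISS | VC []
  [1] addr=0xa1 blk=40 s=0: L1-HIT | VC []
  [2] addr=0xa0 blk=40 s=0: L1-HIT | VC []
  [3] addr=0xc0 blk=48 s=0: MISS | VC [40]
  [4] addr=0xa1 blk=40 s=0: VC-HIT | VC [48]
  [5] addr=0xc1 blk=48 s=0: VC-HIT | VC [40]
  [6] addr=0xa1 blk=40 s=0: VC-HIT | VC [48]
  [7] addr=0x4a blk=18 s=2: MISS | VC [48]
  [8] addr=0x7f blk=31 s=7: MISS | VC [48]
  [9] addr=0xa9 blk=42 s=2: MISS | VC [48, 18]
  [10] addr=0xa0 blk=40 s=0: L1-HIT | VC [48, 18]
  [11] addr=0xc3 blk=48 s=0: VC-HIT | VC [40, 18]

OUTCOME = L1-HIT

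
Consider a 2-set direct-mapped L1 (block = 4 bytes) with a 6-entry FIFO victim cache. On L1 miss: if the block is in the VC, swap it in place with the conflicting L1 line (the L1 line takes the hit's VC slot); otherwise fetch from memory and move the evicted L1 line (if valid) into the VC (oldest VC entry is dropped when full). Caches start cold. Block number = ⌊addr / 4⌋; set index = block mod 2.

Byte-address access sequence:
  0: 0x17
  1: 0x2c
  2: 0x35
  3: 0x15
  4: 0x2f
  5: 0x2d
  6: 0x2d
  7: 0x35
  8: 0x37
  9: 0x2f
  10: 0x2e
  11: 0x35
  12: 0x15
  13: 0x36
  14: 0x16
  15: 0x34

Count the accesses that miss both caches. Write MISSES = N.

#0 0x17→b5/s1 MISS; vc=[]
#1 0x2c→b11/s1 MISS; vc=[5]
#2 0x35→b13/s1 MISS; vc=[5,11]
#3 0x15→b5/s1 VC-HIT; vc=[13,11]
#4 0x2f→b11/s1 VC-HIT; vc=[13,5]
#5 0x2d→b11/s1 L1-HIT; vc=[13,5]
#6 0x2d→b11/s1 L1-HIT; vc=[13,5]
#7 0x35→b13/s1 VC-HIT; vc=[11,5]
#8 0x37→b13/s1 L1-HIT; vc=[11,5]
#9 0x2f→b11/s1 VC-HIT; vc=[13,5]
#10 0x2e→b11/s1 L1-HIT; vc=[13,5]
#11 0x35→b13/s1 VC-HIT; vc=[11,5]
#12 0x15→b5/s1 VC-HIT; vc=[11,13]
#13 0x36→b13/s1 VC-HIT; vc=[11,5]
#14 0x16→b5/s1 VC-HIT; vc=[11,13]
#15 0x34→b13/s1 VC-HIT; vc=[11,5]

MISSES = 3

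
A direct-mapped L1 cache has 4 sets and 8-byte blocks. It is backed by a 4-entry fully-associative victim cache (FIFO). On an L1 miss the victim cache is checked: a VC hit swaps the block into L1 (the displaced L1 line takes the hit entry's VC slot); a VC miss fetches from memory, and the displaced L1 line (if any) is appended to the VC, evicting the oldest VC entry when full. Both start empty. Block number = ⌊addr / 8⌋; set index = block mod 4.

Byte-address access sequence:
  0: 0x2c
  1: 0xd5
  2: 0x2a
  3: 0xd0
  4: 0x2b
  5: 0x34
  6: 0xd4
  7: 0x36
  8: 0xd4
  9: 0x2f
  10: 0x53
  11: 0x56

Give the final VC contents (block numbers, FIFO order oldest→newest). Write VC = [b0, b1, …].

VC = [6, 26]

0: 0x2c (blk 5, set 1) → MISS  vc=[]
1: 0xd5 (blk 26, set 2) → MISS  vc=[]
2: 0x2a (blk 5, set 1) → L1-HIT  vc=[]
3: 0xd0 (blk 26, set 2) → L1-HIT  vc=[]
4: 0x2b (blk 5, set 1) → L1-HIT  vc=[]
5: 0x34 (blk 6, set 2) → MISS  vc=[26]
6: 0xd4 (blk 26, set 2) → VC-HIT  vc=[6]
7: 0x36 (blk 6, set 2) → VC-HIT  vc=[26]
8: 0xd4 (blk 26, set 2) → VC-HIT  vc=[6]
9: 0x2f (blk 5, set 1) → L1-HIT  vc=[6]
10: 0x53 (blk 10, set 2) → MISS  vc=[6, 26]
11: 0x56 (blk 10, set 2) → L1-HIT  vc=[6, 26]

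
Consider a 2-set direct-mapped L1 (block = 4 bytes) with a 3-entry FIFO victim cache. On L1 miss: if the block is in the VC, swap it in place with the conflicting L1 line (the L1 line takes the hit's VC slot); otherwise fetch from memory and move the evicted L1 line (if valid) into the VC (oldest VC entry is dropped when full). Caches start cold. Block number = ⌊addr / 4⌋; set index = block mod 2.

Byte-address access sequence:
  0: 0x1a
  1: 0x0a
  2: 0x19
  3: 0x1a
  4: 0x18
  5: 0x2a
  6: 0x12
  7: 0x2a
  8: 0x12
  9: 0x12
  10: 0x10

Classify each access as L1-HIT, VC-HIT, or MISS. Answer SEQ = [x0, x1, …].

SEQ = [MISS, MISS, VC-HIT, L1-HIT, L1-HIT, MISS, MISS, VC-HIT, VC-HIT, L1-HIT, L1-HIT]

0: 0x1a (blk 6, set 0) → MISS  vc=[]
1: 0xa (blk 2, set 0) → MISS  vc=[6]
2: 0x19 (blk 6, set 0) → VC-HIT  vc=[2]
3: 0x1a (blk 6, set 0) → L1-HIT  vc=[2]
4: 0x18 (blk 6, set 0) → L1-HIT  vc=[2]
5: 0x2a (blk 10, set 0) → MISS  vc=[2, 6]
6: 0x12 (blk 4, set 0) → MISS  vc=[2, 6, 10]
7: 0x2a (blk 10, set 0) → VC-HIT  vc=[2, 6, 4]
8: 0x12 (blk 4, set 0) → VC-HIT  vc=[2, 6, 10]
9: 0x12 (blk 4, set 0) → L1-HIT  vc=[2, 6, 10]
10: 0x10 (blk 4, set 0) → L1-HIT  vc=[2, 6, 10]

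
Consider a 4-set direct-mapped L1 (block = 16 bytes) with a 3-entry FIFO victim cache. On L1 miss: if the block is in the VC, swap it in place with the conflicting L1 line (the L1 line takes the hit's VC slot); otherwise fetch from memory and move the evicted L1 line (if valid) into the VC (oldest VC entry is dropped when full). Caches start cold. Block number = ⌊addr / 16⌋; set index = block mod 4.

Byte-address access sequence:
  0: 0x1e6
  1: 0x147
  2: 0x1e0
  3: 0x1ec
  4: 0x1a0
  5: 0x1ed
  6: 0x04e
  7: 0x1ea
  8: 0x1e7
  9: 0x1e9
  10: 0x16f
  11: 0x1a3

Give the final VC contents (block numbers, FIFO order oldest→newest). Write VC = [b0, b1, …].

  [0] addr=0x1e6 blk=30 s=2: MISS | VC []
  [1] addr=0x147 blk=20 s=0: MISS | VC []
  [2] addr=0x1e0 blk=30 s=2: L1-HIT | VC []
  [3] addr=0x1ec blk=30 s=2: L1-HIT | VC []
  [4] addr=0x1a0 blk=26 s=2: MISS | VC [30]
  [5] addr=0x1ed blk=30 s=2: VC-HIT | VC [26]
  [6] addr=0x4e blk=4 s=0: MISS | VC [26, 20]
  [7] addr=0x1ea blk=30 s=2: L1-HIT | VC [26, 20]
  [8] addr=0x1e7 blk=30 s=2: L1-HIT | VC [26, 20]
  [9] addr=0x1e9 blk=30 s=2: L1-HIT | VC [26, 20]
  [10] addr=0x16f blk=22 s=2: MISS | VC [26, 20, 30]
  [11] addr=0x1a3 blk=26 s=2: VC-HIT | VC [22, 20, 30]

VC = [22, 20, 30]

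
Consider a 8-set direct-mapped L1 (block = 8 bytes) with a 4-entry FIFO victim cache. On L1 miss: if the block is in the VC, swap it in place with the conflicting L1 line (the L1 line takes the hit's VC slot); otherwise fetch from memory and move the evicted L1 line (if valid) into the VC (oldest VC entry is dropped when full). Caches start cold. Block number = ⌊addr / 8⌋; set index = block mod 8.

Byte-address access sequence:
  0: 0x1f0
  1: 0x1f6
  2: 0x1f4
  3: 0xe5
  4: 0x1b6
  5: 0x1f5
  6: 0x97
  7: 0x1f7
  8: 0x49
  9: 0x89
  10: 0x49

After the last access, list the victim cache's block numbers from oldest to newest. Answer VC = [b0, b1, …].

VC = [54, 17]

0: 0x1f0 (blk 62, set 6) → MISS  vc=[]
1: 0x1f6 (blk 62, set 6) → L1-HIT  vc=[]
2: 0x1f4 (blk 62, set 6) → L1-HIT  vc=[]
3: 0xe5 (blk 28, set 4) → MISS  vc=[]
4: 0x1b6 (blk 54, set 6) → MISS  vc=[62]
5: 0x1f5 (blk 62, set 6) → VC-HIT  vc=[54]
6: 0x97 (blk 18, set 2) → MISS  vc=[54]
7: 0x1f7 (blk 62, set 6) → L1-HIT  vc=[54]
8: 0x49 (blk 9, set 1) → MISS  vc=[54]
9: 0x89 (blk 17, set 1) → MISS  vc=[54, 9]
10: 0x49 (blk 9, set 1) → VC-HIT  vc=[54, 17]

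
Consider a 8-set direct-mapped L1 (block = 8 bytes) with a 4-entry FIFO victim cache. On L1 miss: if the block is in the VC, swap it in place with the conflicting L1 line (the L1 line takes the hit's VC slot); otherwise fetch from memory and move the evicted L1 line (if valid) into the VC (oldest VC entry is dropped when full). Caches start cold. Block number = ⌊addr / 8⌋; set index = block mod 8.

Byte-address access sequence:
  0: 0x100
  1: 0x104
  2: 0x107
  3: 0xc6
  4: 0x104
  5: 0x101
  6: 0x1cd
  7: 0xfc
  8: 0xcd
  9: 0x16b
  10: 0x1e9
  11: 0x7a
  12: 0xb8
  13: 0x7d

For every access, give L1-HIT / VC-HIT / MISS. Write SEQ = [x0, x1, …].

0: 0x100 (blk 32, set 0) → MISS  vc=[]
1: 0x104 (blk 32, set 0) → L1-HIT  vc=[]
2: 0x107 (blk 32, set 0) → L1-HIT  vc=[]
3: 0xc6 (blk 24, set 0) → MISS  vc=[32]
4: 0x104 (blk 32, set 0) → VC-HIT  vc=[24]
5: 0x101 (blk 32, set 0) → L1-HIT  vc=[24]
6: 0x1cd (blk 57, set 1) → MISS  vc=[24]
7: 0xfc (blk 31, set 7) → MISS  vc=[24]
8: 0xcd (blk 25, set 1) → MISS  vc=[24, 57]
9: 0x16b (blk 45, set 5) → MISS  vc=[24, 57]
10: 0x1e9 (blk 61, set 5) → MISS  vc=[24, 57, 45]
11: 0x7a (blk 15, set 7) → MISS  vc=[24, 57, 45, 31]
12: 0xb8 (blk 23, set 7) → MISS  vc=[57, 45, 31, 15]
13: 0x7d (blk 15, set 7) → VC-HIT  vc=[57, 45, 31, 23]

SEQ = [MISS, L1-HIT, L1-HIT, MISS, VC-HIT, L1-HIT, MISS, MISS, MISS, MISS, MISS, MISS, MISS, VC-HIT]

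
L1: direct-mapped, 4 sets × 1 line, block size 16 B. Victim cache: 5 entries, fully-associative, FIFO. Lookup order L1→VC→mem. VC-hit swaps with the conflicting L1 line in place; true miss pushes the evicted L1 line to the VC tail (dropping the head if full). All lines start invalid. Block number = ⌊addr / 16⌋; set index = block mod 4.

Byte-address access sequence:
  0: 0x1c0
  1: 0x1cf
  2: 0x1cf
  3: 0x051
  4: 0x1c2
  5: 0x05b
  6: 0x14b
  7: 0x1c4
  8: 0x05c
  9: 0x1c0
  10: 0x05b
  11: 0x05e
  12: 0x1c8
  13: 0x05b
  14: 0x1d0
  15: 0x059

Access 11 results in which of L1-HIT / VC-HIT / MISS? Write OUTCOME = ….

OUTCOME = L1-HIT

  [0] addr=0x1c0 blk=28 s=0: MISS | VC []
  [1] addr=0x1cf blk=28 s=0: L1-HIT | VC []
  [2] addr=0x1cf blk=28 s=0: L1-HIT | VC []
  [3] addr=0x51 blk=5 s=1: MISS | VC []
  [4] addr=0x1c2 blk=28 s=0: L1-HIT | VC []
  [5] addr=0x5b blk=5 s=1: L1-HIT | VC []
  [6] addr=0x14b blk=20 s=0: MISS | VC [28]
  [7] addr=0x1c4 blk=28 s=0: VC-HIT | VC [20]
  [8] addr=0x5c blk=5 s=1: L1-HIT | VC [20]
  [9] addr=0x1c0 blk=28 s=0: L1-HIT | VC [20]
  [10] addr=0x5b blk=5 s=1: L1-HIT | VC [20]
  [11] addr=0x5e blk=5 s=1: L1-HIT | VC [20]
  [12] addr=0x1c8 blk=28 s=0: L1-HIT | VC [20]
  [13] addr=0x5b blk=5 s=1: L1-HIT | VC [20]
  [14] addr=0x1d0 blk=29 s=1: MISS | VC [20, 5]
  [15] addr=0x59 blk=5 s=1: VC-HIT | VC [20, 29]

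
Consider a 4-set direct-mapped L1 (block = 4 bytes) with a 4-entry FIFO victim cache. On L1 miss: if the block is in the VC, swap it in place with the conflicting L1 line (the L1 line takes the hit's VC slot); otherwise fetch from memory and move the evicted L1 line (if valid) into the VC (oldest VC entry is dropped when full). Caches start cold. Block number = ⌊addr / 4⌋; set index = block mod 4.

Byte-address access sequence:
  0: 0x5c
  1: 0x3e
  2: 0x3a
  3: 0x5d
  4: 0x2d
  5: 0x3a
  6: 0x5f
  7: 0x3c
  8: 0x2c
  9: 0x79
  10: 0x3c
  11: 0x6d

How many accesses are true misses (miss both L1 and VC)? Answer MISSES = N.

0: 0x5c (blk 23, set 3) → MISS  vc=[]
1: 0x3e (blk 15, set 3) → MISS  vc=[23]
2: 0x3a (blk 14, set 2) → MISS  vc=[23]
3: 0x5d (blk 23, set 3) → VC-HIT  vc=[15]
4: 0x2d (blk 11, set 3) → MISS  vc=[15, 23]
5: 0x3a (blk 14, set 2) → L1-HIT  vc=[15, 23]
6: 0x5f (blk 23, set 3) → VC-HIT  vc=[15, 11]
7: 0x3c (blk 15, set 3) → VC-HIT  vc=[23, 11]
8: 0x2c (blk 11, set 3) → VC-HIT  vc=[23, 15]
9: 0x79 (blk 30, set 2) → MISS  vc=[23, 15, 14]
10: 0x3c (blk 15, set 3) → VC-HIT  vc=[23, 11, 14]
11: 0x6d (blk 27, set 3) → MISS  vc=[23, 11, 14, 15]

MISSES = 6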